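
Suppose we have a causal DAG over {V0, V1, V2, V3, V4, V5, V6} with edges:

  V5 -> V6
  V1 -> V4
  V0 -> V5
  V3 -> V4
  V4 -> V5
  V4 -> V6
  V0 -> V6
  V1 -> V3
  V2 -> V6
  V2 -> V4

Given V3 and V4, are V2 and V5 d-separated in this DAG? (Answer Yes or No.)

There are 6 undirected paths between V2 and V5; checking each against the conditioning set {V3, V4}:
  1. V2 → V6 ← V4 → V5 — V6:collider[blocks]; V4:fork[blocks] ⇒ blocked
  2. V2 → V6 ← V0 → V5 — V6:collider[blocks]; V0:fork[open] ⇒ blocked
  3. V2 → V6 ← V5 — V6:collider[blocks] ⇒ blocked
  4. V2 → V4 → V6 ← V0 → V5 — V4:chain[blocks]; V6:collider[blocks]; V0:fork[open] ⇒ blocked
  5. V2 → V4 → V6 ← V5 — V4:chain[blocks]; V6:collider[blocks] ⇒ blocked
  6. V2 → V4 → V5 — V4:chain[blocks] ⇒ blocked
Every path is blocked, so V2 and V5 are d-separated given {V3, V4}.

Yes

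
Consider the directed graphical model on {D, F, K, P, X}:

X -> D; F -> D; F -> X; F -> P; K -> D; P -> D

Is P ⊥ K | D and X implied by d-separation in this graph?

No

There are 3 undirected paths between P and K; checking each against the conditioning set {D, X}:
Path 1: P ← F → X → D ← K
  X is a chain here and X is conditioned on, so the path is blocked at X.
Path 2: P ← F → D ← K
  F is a fork and F is not conditioned on; D is a collider and D is conditioned on, which opens it — no node blocks this path, so it is active.
Path 3: P → D ← K
  D is a collider and D is conditioned on, which opens it — no node blocks this path, so it is active.
At least one path is unblocked, so d-separation fails.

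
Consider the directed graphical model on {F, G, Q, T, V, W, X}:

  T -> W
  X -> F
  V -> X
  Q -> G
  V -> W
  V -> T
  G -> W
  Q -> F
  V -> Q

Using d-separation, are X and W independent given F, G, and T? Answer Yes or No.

We examine all 6 paths between X and W:
Path 1: X ← V → T → W
  T is a chain here and T is conditioned on, so the path is blocked at T.
Path 2: X ← V → Q → G → W
  G is a chain here and G is conditioned on, so the path is blocked at G.
Path 3: X ← V → W
  V is a fork and V is not conditioned on — no node blocks this path, so it is active.
Path 4: X → F ← Q → G → W
  G is a chain here and G is conditioned on, so the path is blocked at G.
Path 5: X → F ← Q ← V → T → W
  T is a chain here and T is conditioned on, so the path is blocked at T.
Path 6: X → F ← Q ← V → W
  F is a collider and F is conditioned on, which opens it; Q is a chain and Q is not conditioned on; V is a fork and V is not conditioned on — no node blocks this path, so it is active.
At least one path is unblocked, so d-separation fails.

No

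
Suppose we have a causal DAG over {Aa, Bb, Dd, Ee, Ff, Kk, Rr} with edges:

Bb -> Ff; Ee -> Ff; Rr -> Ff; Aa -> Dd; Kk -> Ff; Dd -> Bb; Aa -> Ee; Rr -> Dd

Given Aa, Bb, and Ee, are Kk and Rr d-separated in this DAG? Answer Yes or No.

There are 3 undirected paths between Kk and Rr; checking each against the conditioning set {Aa, Bb, Ee}:
Path 1: Kk → Ff ← Bb ← Dd ← Rr
  Ff is a collider here and neither Ff nor any of its descendants is conditioned on, so the collider stays closed — the path is blocked at Ff.
Path 2: Kk → Ff ← Rr
  Ff is a collider here and neither Ff nor any of its descendants is conditioned on, so the collider stays closed — the path is blocked at Ff.
Path 3: Kk → Ff ← Ee ← Aa → Dd ← Rr
  Ff is a collider here and neither Ff nor any of its descendants is conditioned on, so the collider stays closed — the path is blocked at Ff.
Since every path is blocked, d-separation holds.

Yes — Kk and Rr are d-separated given {Aa, Bb, Ee}.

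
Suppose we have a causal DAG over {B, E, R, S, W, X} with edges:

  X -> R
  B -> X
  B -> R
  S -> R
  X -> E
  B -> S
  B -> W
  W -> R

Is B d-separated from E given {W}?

No

4 paths connect B and E; each must be blocked for d-separation to hold:
Path 1: B → S → R ← X → E
  R is a collider here and neither R nor any of its descendants is conditioned on, so the collider stays closed — the path is blocked at R.
Path 2: B → R ← X → E
  R is a collider here and neither R nor any of its descendants is conditioned on, so the collider stays closed — the path is blocked at R.
Path 3: B → X → E
  X is a chain and X is not conditioned on — no node blocks this path, so it is active.
Path 4: B → W → R ← X → E
  W is a chain here and W is conditioned on, so the path is blocked at W.
At least one path is unblocked, so d-separation fails.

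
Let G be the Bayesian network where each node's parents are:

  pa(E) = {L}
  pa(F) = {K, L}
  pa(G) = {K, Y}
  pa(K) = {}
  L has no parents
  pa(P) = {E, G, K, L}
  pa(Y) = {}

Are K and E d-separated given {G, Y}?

Yes

6 paths connect K and E; each must be blocked for d-separation to hold:
Path 1: K → F ← L → P ← E
  F is a collider here and neither F nor any of its descendants is conditioned on, so the collider stays closed — the path is blocked at F.
Path 2: K → F ← L → E
  F is a collider here and neither F nor any of its descendants is conditioned on, so the collider stays closed — the path is blocked at F.
Path 3: K → G → P ← E
  G is a chain here and G is conditioned on, so the path is blocked at G.
Path 4: K → G → P ← L → E
  G is a chain here and G is conditioned on, so the path is blocked at G.
Path 5: K → P ← E
  P is a collider here and neither P nor any of its descendants is conditioned on, so the collider stays closed — the path is blocked at P.
Path 6: K → P ← L → E
  P is a collider here and neither P nor any of its descendants is conditioned on, so the collider stays closed — the path is blocked at P.
Every path is blocked, so K and E are d-separated given {G, Y}.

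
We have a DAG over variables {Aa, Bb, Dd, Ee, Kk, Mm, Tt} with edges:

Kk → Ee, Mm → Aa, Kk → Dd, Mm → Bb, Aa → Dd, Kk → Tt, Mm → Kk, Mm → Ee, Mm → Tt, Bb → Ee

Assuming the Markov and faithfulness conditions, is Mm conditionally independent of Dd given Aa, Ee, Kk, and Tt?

Yes — Mm and Dd are d-separated given {Aa, Ee, Kk, Tt}.

Enumerating the 5 paths from Mm to Dd and testing each for blocking by {Aa, Ee, Kk, Tt}:
Path 1: Mm → Tt ← Kk → Dd
  Kk is a fork here and Kk is conditioned on, so the path is blocked at Kk.
Path 2: Mm → Bb → Ee ← Kk → Dd
  Kk is a fork here and Kk is conditioned on, so the path is blocked at Kk.
Path 3: Mm → Aa → Dd
  Aa is a chain here and Aa is conditioned on, so the path is blocked at Aa.
Path 4: Mm → Ee ← Kk → Dd
  Kk is a fork here and Kk is conditioned on, so the path is blocked at Kk.
Path 5: Mm → Kk → Dd
  Kk is a chain here and Kk is conditioned on, so the path is blocked at Kk.
Since every path is blocked, d-separation holds.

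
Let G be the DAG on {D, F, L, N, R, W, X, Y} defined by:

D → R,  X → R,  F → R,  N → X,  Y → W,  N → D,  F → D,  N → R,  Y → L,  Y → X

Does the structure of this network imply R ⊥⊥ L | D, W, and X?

No

We examine all 4 paths between R and L:
Path 1: R ← D ← N → X ← Y → L
  D is a chain here and D is conditioned on, so the path is blocked at D.
Path 2: R ← N → X ← Y → L
  N is a fork and N is not conditioned on; X is a collider and X is conditioned on, which opens it; Y is a fork and Y is not conditioned on — no node blocks this path, so it is active.
Path 3: R ← X ← Y → L
  X is a chain here and X is conditioned on, so the path is blocked at X.
Path 4: R ← F → D ← N → X ← Y → L
  F is a fork and F is not conditioned on; D is a collider and D is conditioned on, which opens it; N is a fork and N is not conditioned on; X is a collider and X is conditioned on, which opens it; Y is a fork and Y is not conditioned on — no node blocks this path, so it is active.
Because an active path exists, R and L are not d-separated.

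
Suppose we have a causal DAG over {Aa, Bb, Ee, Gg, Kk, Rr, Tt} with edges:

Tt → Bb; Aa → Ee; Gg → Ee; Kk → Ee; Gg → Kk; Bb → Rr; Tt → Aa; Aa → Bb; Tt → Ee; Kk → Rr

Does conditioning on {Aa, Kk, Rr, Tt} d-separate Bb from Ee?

Enumerating the 6 paths from Bb to Ee and testing each for blocking by {Aa, Kk, Rr, Tt}:
Path 1: Bb ← Tt → Aa → Ee
  Tt is a fork here and Tt is conditioned on, so the path is blocked at Tt.
Path 2: Bb ← Tt → Ee
  Tt is a fork here and Tt is conditioned on, so the path is blocked at Tt.
Path 3: Bb ← Aa ← Tt → Ee
  Aa is a chain here and Aa is conditioned on, so the path is blocked at Aa.
Path 4: Bb ← Aa → Ee
  Aa is a fork here and Aa is conditioned on, so the path is blocked at Aa.
Path 5: Bb → Rr ← Kk ← Gg → Ee
  Kk is a chain here and Kk is conditioned on, so the path is blocked at Kk.
Path 6: Bb → Rr ← Kk → Ee
  Kk is a fork here and Kk is conditioned on, so the path is blocked at Kk.
Every path is blocked, so Bb and Ee are d-separated given {Aa, Kk, Rr, Tt}.

Yes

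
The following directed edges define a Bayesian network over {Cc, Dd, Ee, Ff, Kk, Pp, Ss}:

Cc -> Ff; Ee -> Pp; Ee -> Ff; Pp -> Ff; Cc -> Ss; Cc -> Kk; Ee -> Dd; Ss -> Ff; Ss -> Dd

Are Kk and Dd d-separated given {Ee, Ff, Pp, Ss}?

Yes

6 paths connect Kk and Dd; each must be blocked for d-separation to hold:
Path 1: Kk ← Cc → Ff ← Ss → Dd
  Ss is a fork here and Ss is conditioned on, so the path is blocked at Ss.
Path 2: Kk ← Cc → Ff ← Pp ← Ee → Dd
  Pp is a chain here and Pp is conditioned on, so the path is blocked at Pp.
Path 3: Kk ← Cc → Ff ← Ee → Dd
  Ee is a fork here and Ee is conditioned on, so the path is blocked at Ee.
Path 4: Kk ← Cc → Ss → Ff ← Pp ← Ee → Dd
  Ss is a chain here and Ss is conditioned on, so the path is blocked at Ss.
Path 5: Kk ← Cc → Ss → Ff ← Ee → Dd
  Ss is a chain here and Ss is conditioned on, so the path is blocked at Ss.
Path 6: Kk ← Cc → Ss → Dd
  Ss is a chain here and Ss is conditioned on, so the path is blocked at Ss.
All paths are blocked; Kk ⊥ Dd | {Ee, Ff, Pp, Ss} holds.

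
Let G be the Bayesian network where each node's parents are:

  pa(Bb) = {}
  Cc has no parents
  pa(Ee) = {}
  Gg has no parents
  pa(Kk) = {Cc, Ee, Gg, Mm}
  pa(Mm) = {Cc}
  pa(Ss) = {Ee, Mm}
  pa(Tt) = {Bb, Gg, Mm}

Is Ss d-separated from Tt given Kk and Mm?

No

There are 6 undirected paths between Ss and Tt; checking each against the conditioning set {Kk, Mm}:
Path 1: Ss ← Ee → Kk ← Cc → Mm → Tt
  Mm is a chain here and Mm is conditioned on, so the path is blocked at Mm.
Path 2: Ss ← Ee → Kk ← Mm → Tt
  Mm is a fork here and Mm is conditioned on, so the path is blocked at Mm.
Path 3: Ss ← Ee → Kk ← Gg → Tt
  Ee is a fork and Ee is not conditioned on; Kk is a collider and Kk is conditioned on, which opens it; Gg is a fork and Gg is not conditioned on — no node blocks this path, so it is active.
Path 4: Ss ← Mm ← Cc → Kk ← Gg → Tt
  Mm is a chain here and Mm is conditioned on, so the path is blocked at Mm.
Path 5: Ss ← Mm → Kk ← Gg → Tt
  Mm is a fork here and Mm is conditioned on, so the path is blocked at Mm.
Path 6: Ss ← Mm → Tt
  Mm is a fork here and Mm is conditioned on, so the path is blocked at Mm.
Because an active path exists, Ss and Tt are not d-separated.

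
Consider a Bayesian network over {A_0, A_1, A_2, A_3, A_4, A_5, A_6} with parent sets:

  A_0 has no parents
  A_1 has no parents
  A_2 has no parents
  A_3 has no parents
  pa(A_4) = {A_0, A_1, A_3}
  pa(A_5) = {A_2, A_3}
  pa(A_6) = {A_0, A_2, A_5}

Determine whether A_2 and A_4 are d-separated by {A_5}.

No — A_2 and A_4 are not d-separated given {A_5}.

We examine all 4 paths between A_2 and A_4:
Path 1: A_2 → A_6 ← A_0 → A_4
  A_6 is a collider here and neither A_6 nor any of its descendants is conditioned on, so the collider stays closed — the path is blocked at A_6.
Path 2: A_2 → A_6 ← A_5 ← A_3 → A_4
  A_6 is a collider here and neither A_6 nor any of its descendants is conditioned on, so the collider stays closed — the path is blocked at A_6.
Path 3: A_2 → A_5 ← A_3 → A_4
  A_5 is a collider and A_5 is conditioned on, which opens it; A_3 is a fork and A_3 is not conditioned on — no node blocks this path, so it is active.
Path 4: A_2 → A_5 → A_6 ← A_0 → A_4
  A_5 is a chain here and A_5 is conditioned on, so the path is blocked at A_5.
Since the path A_2 → A_5 ← A_3 → A_4 is active, A_2 and A_4 are not d-separated given {A_5}.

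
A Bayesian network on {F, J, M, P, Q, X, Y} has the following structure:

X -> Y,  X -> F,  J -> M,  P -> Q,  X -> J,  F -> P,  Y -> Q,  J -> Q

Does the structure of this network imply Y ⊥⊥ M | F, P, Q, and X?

No

We examine all 4 paths between Y and M:
Path 1: Y ← X → F → P → Q ← J → M
  X is a fork here and X is conditioned on, so the path is blocked at X.
Path 2: Y ← X → J → M
  X is a fork here and X is conditioned on, so the path is blocked at X.
Path 3: Y → Q ← J → M
  Q is a collider and Q is conditioned on, which opens it; J is a fork and J is not conditioned on — no node blocks this path, so it is active.
Path 4: Y → Q ← P ← F ← X → J → M
  P is a chain here and P is conditioned on, so the path is blocked at P.
Because an active path exists, Y and M are not d-separated.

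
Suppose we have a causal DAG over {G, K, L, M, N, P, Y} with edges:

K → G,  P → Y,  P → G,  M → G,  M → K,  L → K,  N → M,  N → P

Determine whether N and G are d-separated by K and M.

Enumerating the 3 paths from N to G and testing each for blocking by {K, M}:
  1. N → P → G — P:chain[open] ⇒ active
  2. N → M → K → G — M:chain[blocks]; K:chain[blocks] ⇒ blocked
  3. N → M → G — M:chain[blocks] ⇒ blocked
At least one path is unblocked, so d-separation fails.

No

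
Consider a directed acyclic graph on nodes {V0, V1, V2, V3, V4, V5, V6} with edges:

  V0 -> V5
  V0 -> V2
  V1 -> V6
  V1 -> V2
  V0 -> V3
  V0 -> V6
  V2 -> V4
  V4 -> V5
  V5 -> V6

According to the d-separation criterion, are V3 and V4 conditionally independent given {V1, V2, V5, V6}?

We examine all 6 paths between V3 and V4:
  1. V3 ← V0 → V5 ← V4 — V0:fork[open]; V5:collider[open] ⇒ active
  2. V3 ← V0 → V5 → V6 ← V1 → V2 → V4 — V0:fork[open]; V5:chain[blocks]; V6:collider[open]; V1:fork[blocks]; V2:chain[blocks] ⇒ blocked
  3. V3 ← V0 → V6 ← V5 ← V4 — V0:fork[open]; V6:collider[open]; V5:chain[blocks] ⇒ blocked
  4. V3 ← V0 → V6 ← V1 → V2 → V4 — V0:fork[open]; V6:collider[open]; V1:fork[blocks]; V2:chain[blocks] ⇒ blocked
  5. V3 ← V0 → V2 → V4 — V0:fork[open]; V2:chain[blocks] ⇒ blocked
  6. V3 ← V0 → V2 ← V1 → V6 ← V5 ← V4 — V0:fork[open]; V2:collider[open]; V1:fork[blocks]; V6:collider[open]; V5:chain[blocks] ⇒ blocked
Since the path V3 ← V0 → V5 ← V4 is active, V3 and V4 are not d-separated given {V1, V2, V5, V6}.

No — V3 and V4 are not d-separated given {V1, V2, V5, V6}.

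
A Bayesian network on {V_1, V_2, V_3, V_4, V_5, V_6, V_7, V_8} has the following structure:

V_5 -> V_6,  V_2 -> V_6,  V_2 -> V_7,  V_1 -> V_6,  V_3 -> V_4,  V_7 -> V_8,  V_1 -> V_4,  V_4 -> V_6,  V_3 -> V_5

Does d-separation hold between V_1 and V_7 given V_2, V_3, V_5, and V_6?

Yes

We examine all 3 paths between V_1 and V_7:
  1. V_1 → V_6 ← V_2 → V_7 — V_6:collider[open]; V_2:fork[blocks] ⇒ blocked
  2. V_1 → V_4 → V_6 ← V_2 → V_7 — V_4:chain[open]; V_6:collider[open]; V_2:fork[blocks] ⇒ blocked
  3. V_1 → V_4 ← V_3 → V_5 → V_6 ← V_2 → V_7 — V_4:collider[open]; V_3:fork[blocks]; V_5:chain[blocks]; V_6:collider[open]; V_2:fork[blocks] ⇒ blocked
Since every path is blocked, d-separation holds.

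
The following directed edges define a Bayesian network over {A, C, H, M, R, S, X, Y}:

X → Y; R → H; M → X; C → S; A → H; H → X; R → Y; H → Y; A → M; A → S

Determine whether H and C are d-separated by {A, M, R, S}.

Yes

There are 4 undirected paths between H and C; checking each against the conditioning set {A, M, R, S}:
Path 1: H → Y ← X ← M ← A → S ← C
  Y is a collider here and neither Y nor any of its descendants is conditioned on, so the collider stays closed — the path is blocked at Y.
Path 2: H ← A → S ← C
  A is a fork here and A is conditioned on, so the path is blocked at A.
Path 3: H ← R → Y ← X ← M ← A → S ← C
  R is a fork here and R is conditioned on, so the path is blocked at R.
Path 4: H → X ← M ← A → S ← C
  X is a collider here and neither X nor any of its descendants is conditioned on, so the collider stays closed — the path is blocked at X.
Since every path is blocked, d-separation holds.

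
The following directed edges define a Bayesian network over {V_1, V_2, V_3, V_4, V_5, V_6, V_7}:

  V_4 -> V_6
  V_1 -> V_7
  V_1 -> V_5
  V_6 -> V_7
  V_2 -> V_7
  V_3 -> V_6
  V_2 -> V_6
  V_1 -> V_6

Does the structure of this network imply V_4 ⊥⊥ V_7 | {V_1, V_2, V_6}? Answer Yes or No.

We examine all 3 paths between V_4 and V_7:
  1. V_4 → V_6 ← V_1 → V_7 — V_6:collider[open]; V_1:fork[blocks] ⇒ blocked
  2. V_4 → V_6 ← V_2 → V_7 — V_6:collider[open]; V_2:fork[blocks] ⇒ blocked
  3. V_4 → V_6 → V_7 — V_6:chain[blocks] ⇒ blocked
All paths are blocked; V_4 ⊥ V_7 | {V_1, V_2, V_6} holds.

Yes — V_4 and V_7 are d-separated given {V_1, V_2, V_6}.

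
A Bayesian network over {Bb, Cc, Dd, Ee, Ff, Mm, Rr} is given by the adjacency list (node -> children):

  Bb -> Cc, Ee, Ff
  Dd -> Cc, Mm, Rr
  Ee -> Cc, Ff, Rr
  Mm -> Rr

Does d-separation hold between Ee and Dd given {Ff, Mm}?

Yes

5 paths connect Ee and Dd; each must be blocked for d-separation to hold:
  1. Ee → Ff ← Bb → Cc ← Dd — Ff:collider[open]; Bb:fork[open]; Cc:collider[blocks] ⇒ blocked
  2. Ee ← Bb → Cc ← Dd — Bb:fork[open]; Cc:collider[blocks] ⇒ blocked
  3. Ee → Rr ← Mm ← Dd — Rr:collider[blocks]; Mm:chain[blocks] ⇒ blocked
  4. Ee → Rr ← Dd — Rr:collider[blocks] ⇒ blocked
  5. Ee → Cc ← Dd — Cc:collider[blocks] ⇒ blocked
Since every path is blocked, d-separation holds.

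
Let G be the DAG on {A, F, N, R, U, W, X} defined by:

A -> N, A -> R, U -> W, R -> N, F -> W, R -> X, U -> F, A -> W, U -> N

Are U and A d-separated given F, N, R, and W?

No — U and A are not d-separated given {F, N, R, W}.

4 paths connect U and A; each must be blocked for d-separation to hold:
Path 1: U → N ← A
  N is a collider and N is conditioned on, which opens it — no node blocks this path, so it is active.
Path 2: U → N ← R ← A
  R is a chain here and R is conditioned on, so the path is blocked at R.
Path 3: U → W ← A
  W is a collider and W is conditioned on, which opens it — no node blocks this path, so it is active.
Path 4: U → F → W ← A
  F is a chain here and F is conditioned on, so the path is blocked at F.
At least one path is unblocked, so d-separation fails.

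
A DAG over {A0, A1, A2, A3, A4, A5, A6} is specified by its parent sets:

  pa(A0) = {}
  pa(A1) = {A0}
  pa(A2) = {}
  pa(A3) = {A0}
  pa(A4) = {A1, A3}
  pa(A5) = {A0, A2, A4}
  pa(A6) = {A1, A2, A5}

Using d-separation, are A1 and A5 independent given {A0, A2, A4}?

Yes

Enumerating the 6 paths from A1 to A5 and testing each for blocking by {A0, A2, A4}:
Path 1: A1 ← A0 → A5
  A0 is a fork here and A0 is conditioned on, so the path is blocked at A0.
Path 2: A1 ← A0 → A3 → A4 → A5
  A0 is a fork here and A0 is conditioned on, so the path is blocked at A0.
Path 3: A1 → A4 → A5
  A4 is a chain here and A4 is conditioned on, so the path is blocked at A4.
Path 4: A1 → A4 ← A3 ← A0 → A5
  A0 is a fork here and A0 is conditioned on, so the path is blocked at A0.
Path 5: A1 → A6 ← A2 → A5
  A6 is a collider here and neither A6 nor any of its descendants is conditioned on, so the collider stays closed — the path is blocked at A6.
Path 6: A1 → A6 ← A5
  A6 is a collider here and neither A6 nor any of its descendants is conditioned on, so the collider stays closed — the path is blocked at A6.
Every path is blocked, so A1 and A5 are d-separated given {A0, A2, A4}.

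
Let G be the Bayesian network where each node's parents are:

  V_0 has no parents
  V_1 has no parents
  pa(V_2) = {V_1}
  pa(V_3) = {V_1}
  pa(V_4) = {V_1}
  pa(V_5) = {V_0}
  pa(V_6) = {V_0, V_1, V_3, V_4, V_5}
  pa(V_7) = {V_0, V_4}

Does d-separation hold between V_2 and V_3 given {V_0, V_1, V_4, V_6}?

We examine all 5 paths between V_2 and V_3:
Path 1: V_2 ← V_1 → V_3
  V_1 is a fork here and V_1 is conditioned on, so the path is blocked at V_1.
Path 2: V_2 ← V_1 → V_4 → V_7 ← V_0 → V_5 → V_6 ← V_3
  V_1 is a fork here and V_1 is conditioned on, so the path is blocked at V_1.
Path 3: V_2 ← V_1 → V_4 → V_7 ← V_0 → V_6 ← V_3
  V_1 is a fork here and V_1 is conditioned on, so the path is blocked at V_1.
Path 4: V_2 ← V_1 → V_4 → V_6 ← V_3
  V_1 is a fork here and V_1 is conditioned on, so the path is blocked at V_1.
Path 5: V_2 ← V_1 → V_6 ← V_3
  V_1 is a fork here and V_1 is conditioned on, so the path is blocked at V_1.
Since every path is blocked, d-separation holds.

Yes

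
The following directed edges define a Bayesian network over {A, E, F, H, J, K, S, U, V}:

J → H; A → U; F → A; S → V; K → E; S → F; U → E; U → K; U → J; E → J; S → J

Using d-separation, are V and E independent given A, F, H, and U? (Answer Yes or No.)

There are 6 undirected paths between V and E; checking each against the conditioning set {A, F, H, U}:
  1. V ← S → F → A → U → J ← E — S:fork[open]; F:chain[blocks]; A:chain[blocks]; U:chain[blocks]; J:collider[open] ⇒ blocked
  2. V ← S → F → A → U → K → E — S:fork[open]; F:chain[blocks]; A:chain[blocks]; U:chain[blocks]; K:chain[open] ⇒ blocked
  3. V ← S → F → A → U → E — S:fork[open]; F:chain[blocks]; A:chain[blocks]; U:chain[blocks] ⇒ blocked
  4. V ← S → J ← E — S:fork[open]; J:collider[open] ⇒ active
  5. V ← S → J ← U → K → E — S:fork[open]; J:collider[open]; U:fork[blocks]; K:chain[open] ⇒ blocked
  6. V ← S → J ← U → E — S:fork[open]; J:collider[open]; U:fork[blocks] ⇒ blocked
Since the path V ← S → J ← E is active, V and E are not d-separated given {A, F, H, U}.

No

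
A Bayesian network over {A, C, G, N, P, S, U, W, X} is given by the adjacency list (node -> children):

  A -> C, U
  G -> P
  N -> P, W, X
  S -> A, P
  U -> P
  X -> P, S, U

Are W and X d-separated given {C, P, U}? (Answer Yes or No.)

There are 6 undirected paths between W and X; checking each against the conditioning set {C, P, U}:
Path 1: W ← N → P ← S → A → U ← X
  N is a fork and N is not conditioned on; P is a collider and P is conditioned on, which opens it; S is a fork and S is not conditioned on; A is a chain and A is not conditioned on; U is a collider and U is conditioned on, which opens it — no node blocks this path, so it is active.
Path 2: W ← N → P ← S ← X
  N is a fork and N is not conditioned on; P is a collider and P is conditioned on, which opens it; S is a chain and S is not conditioned on — no node blocks this path, so it is active.
Path 3: W ← N → P ← U ← A ← S ← X
  U is a chain here and U is conditioned on, so the path is blocked at U.
Path 4: W ← N → P ← U ← X
  U is a chain here and U is conditioned on, so the path is blocked at U.
Path 5: W ← N → P ← X
  N is a fork and N is not conditioned on; P is a collider and P is conditioned on, which opens it — no node blocks this path, so it is active.
Path 6: W ← N → X
  N is a fork and N is not conditioned on — no node blocks this path, so it is active.
At least one path is unblocked, so d-separation fails.

No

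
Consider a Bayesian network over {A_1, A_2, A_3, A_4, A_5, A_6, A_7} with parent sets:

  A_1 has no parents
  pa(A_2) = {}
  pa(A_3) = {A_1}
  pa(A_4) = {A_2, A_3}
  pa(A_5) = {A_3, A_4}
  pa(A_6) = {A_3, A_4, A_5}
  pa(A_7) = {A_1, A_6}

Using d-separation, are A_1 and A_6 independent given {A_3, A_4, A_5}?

Yes

6 paths connect A_1 and A_6; each must be blocked for d-separation to hold:
Path 1: A_1 → A_7 ← A_6
  A_7 is a collider here and neither A_7 nor any of its descendants is conditioned on, so the collider stays closed — the path is blocked at A_7.
Path 2: A_1 → A_3 → A_4 → A_5 → A_6
  A_3 is a chain here and A_3 is conditioned on, so the path is blocked at A_3.
Path 3: A_1 → A_3 → A_4 → A_6
  A_3 is a chain here and A_3 is conditioned on, so the path is blocked at A_3.
Path 4: A_1 → A_3 → A_5 ← A_4 → A_6
  A_3 is a chain here and A_3 is conditioned on, so the path is blocked at A_3.
Path 5: A_1 → A_3 → A_5 → A_6
  A_3 is a chain here and A_3 is conditioned on, so the path is blocked at A_3.
Path 6: A_1 → A_3 → A_6
  A_3 is a chain here and A_3 is conditioned on, so the path is blocked at A_3.
Every path is blocked, so A_1 and A_6 are d-separated given {A_3, A_4, A_5}.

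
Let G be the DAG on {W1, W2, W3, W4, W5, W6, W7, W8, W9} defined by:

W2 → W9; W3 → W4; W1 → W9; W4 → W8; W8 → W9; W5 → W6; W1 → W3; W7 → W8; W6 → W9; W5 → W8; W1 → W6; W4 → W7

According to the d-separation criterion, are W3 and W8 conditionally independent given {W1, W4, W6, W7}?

There are 6 undirected paths between W3 and W8; checking each against the conditioning set {W1, W4, W6, W7}:
  1. W3 ← W1 → W6 → W9 ← W8 — W1:fork[blocks]; W6:chain[blocks]; W9:collider[blocks] ⇒ blocked
  2. W3 ← W1 → W6 ← W5 → W8 — W1:fork[blocks]; W6:collider[open]; W5:fork[open] ⇒ blocked
  3. W3 ← W1 → W9 ← W6 ← W5 → W8 — W1:fork[blocks]; W9:collider[blocks]; W6:chain[blocks]; W5:fork[open] ⇒ blocked
  4. W3 ← W1 → W9 ← W8 — W1:fork[blocks]; W9:collider[blocks] ⇒ blocked
  5. W3 → W4 → W7 → W8 — W4:chain[blocks]; W7:chain[blocks] ⇒ blocked
  6. W3 → W4 → W8 — W4:chain[blocks] ⇒ blocked
All paths are blocked; W3 ⊥ W8 | {W1, W4, W6, W7} holds.

Yes — W3 and W8 are d-separated given {W1, W4, W6, W7}.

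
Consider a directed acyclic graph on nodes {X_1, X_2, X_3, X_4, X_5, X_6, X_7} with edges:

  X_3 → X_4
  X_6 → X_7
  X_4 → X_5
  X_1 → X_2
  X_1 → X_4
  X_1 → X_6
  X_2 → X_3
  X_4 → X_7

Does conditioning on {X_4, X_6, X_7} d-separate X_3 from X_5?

3 paths connect X_3 and X_5; each must be blocked for d-separation to hold:
  1. X_3 ← X_2 ← X_1 → X_6 → X_7 ← X_4 → X_5 — X_2:chain[open]; X_1:fork[open]; X_6:chain[blocks]; X_7:collider[open]; X_4:fork[blocks] ⇒ blocked
  2. X_3 ← X_2 ← X_1 → X_4 → X_5 — X_2:chain[open]; X_1:fork[open]; X_4:chain[blocks] ⇒ blocked
  3. X_3 → X_4 → X_5 — X_4:chain[blocks] ⇒ blocked
Every path is blocked, so X_3 and X_5 are d-separated given {X_4, X_6, X_7}.

Yes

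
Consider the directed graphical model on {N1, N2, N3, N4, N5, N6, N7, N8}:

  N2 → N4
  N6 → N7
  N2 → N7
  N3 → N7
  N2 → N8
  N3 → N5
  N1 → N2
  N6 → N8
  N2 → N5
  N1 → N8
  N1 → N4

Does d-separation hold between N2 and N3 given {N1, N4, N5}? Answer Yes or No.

We examine all 5 paths between N2 and N3:
  1. N2 → N8 ← N6 → N7 ← N3 — N8:collider[blocks]; N6:fork[open]; N7:collider[blocks] ⇒ blocked
  2. N2 → N4 ← N1 → N8 ← N6 → N7 ← N3 — N4:collider[open]; N1:fork[blocks]; N8:collider[blocks]; N6:fork[open]; N7:collider[blocks] ⇒ blocked
  3. N2 ← N1 → N8 ← N6 → N7 ← N3 — N1:fork[blocks]; N8:collider[blocks]; N6:fork[open]; N7:collider[blocks] ⇒ blocked
  4. N2 → N5 ← N3 — N5:collider[open] ⇒ active
  5. N2 → N7 ← N3 — N7:collider[blocks] ⇒ blocked
Because an active path exists, N2 and N3 are not d-separated.

No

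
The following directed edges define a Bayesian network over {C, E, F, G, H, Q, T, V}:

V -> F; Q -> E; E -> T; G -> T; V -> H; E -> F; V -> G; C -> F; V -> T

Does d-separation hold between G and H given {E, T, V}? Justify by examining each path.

Enumerating the 3 paths from G to H and testing each for blocking by {E, T, V}:
Path 1: G ← V → H
  V is a fork here and V is conditioned on, so the path is blocked at V.
Path 2: G → T ← E → F ← V → H
  E is a fork here and E is conditioned on, so the path is blocked at E.
Path 3: G → T ← V → H
  V is a fork here and V is conditioned on, so the path is blocked at V.
All paths are blocked; G ⊥ H | {E, T, V} holds.

Yes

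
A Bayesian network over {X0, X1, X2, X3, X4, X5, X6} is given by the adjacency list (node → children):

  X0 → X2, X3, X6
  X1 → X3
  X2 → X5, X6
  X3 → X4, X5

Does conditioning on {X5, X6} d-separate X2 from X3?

We examine all 3 paths between X2 and X3:
  1. X2 → X5 ← X3 — X5:collider[open] ⇒ active
  2. X2 → X6 ← X0 → X3 — X6:collider[open]; X0:fork[open] ⇒ active
  3. X2 ← X0 → X3 — X0:fork[open] ⇒ active
Because an active path exists, X2 and X3 are not d-separated.

No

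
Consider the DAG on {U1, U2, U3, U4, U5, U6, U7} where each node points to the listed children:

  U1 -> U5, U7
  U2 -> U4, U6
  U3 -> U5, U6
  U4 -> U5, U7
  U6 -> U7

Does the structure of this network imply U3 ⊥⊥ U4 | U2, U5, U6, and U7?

6 paths connect U3 and U4; each must be blocked for d-separation to hold:
Path 1: U3 → U5 ← U1 → U7 ← U4
  U5 is a collider and U5 is conditioned on, which opens it; U1 is a fork and U1 is not conditioned on; U7 is a collider and U7 is conditioned on, which opens it — no node blocks this path, so it is active.
Path 2: U3 → U5 ← U1 → U7 ← U6 ← U2 → U4
  U6 is a chain here and U6 is conditioned on, so the path is blocked at U6.
Path 3: U3 → U5 ← U4
  U5 is a collider and U5 is conditioned on, which opens it — no node blocks this path, so it is active.
Path 4: U3 → U6 → U7 ← U1 → U5 ← U4
  U6 is a chain here and U6 is conditioned on, so the path is blocked at U6.
Path 5: U3 → U6 → U7 ← U4
  U6 is a chain here and U6 is conditioned on, so the path is blocked at U6.
Path 6: U3 → U6 ← U2 → U4
  U2 is a fork here and U2 is conditioned on, so the path is blocked at U2.
At least one path is unblocked, so d-separation fails.

No — U3 and U4 are not d-separated given {U2, U5, U6, U7}.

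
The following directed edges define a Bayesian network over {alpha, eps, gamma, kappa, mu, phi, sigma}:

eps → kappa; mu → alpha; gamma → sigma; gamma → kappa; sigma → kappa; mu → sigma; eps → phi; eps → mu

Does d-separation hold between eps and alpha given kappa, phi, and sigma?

Enumerating the 3 paths from eps to alpha and testing each for blocking by {kappa, phi, sigma}:
Path 1: eps → mu → alpha
  mu is a chain and mu is not conditioned on — no node blocks this path, so it is active.
Path 2: eps → kappa ← gamma → sigma ← mu → alpha
  kappa is a collider and kappa is conditioned on, which opens it; gamma is a fork and gamma is not conditioned on; sigma is a collider and sigma is conditioned on, which opens it; mu is a fork and mu is not conditioned on — no node blocks this path, so it is active.
Path 3: eps → kappa ← sigma ← mu → alpha
  sigma is a chain here and sigma is conditioned on, so the path is blocked at sigma.
Since the path eps → mu → alpha is active, eps and alpha are not d-separated given {kappa, phi, sigma}.

No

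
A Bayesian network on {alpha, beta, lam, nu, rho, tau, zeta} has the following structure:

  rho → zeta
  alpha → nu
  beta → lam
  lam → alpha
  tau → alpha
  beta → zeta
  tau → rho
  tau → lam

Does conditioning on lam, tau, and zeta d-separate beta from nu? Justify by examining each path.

Yes

There are 4 undirected paths between beta and nu; checking each against the conditioning set {lam, tau, zeta}:
Path 1: beta → lam → alpha → nu
  lam is a chain here and lam is conditioned on, so the path is blocked at lam.
Path 2: beta → lam ← tau → alpha → nu
  tau is a fork here and tau is conditioned on, so the path is blocked at tau.
Path 3: beta → zeta ← rho ← tau → alpha → nu
  tau is a fork here and tau is conditioned on, so the path is blocked at tau.
Path 4: beta → zeta ← rho ← tau → lam → alpha → nu
  tau is a fork here and tau is conditioned on, so the path is blocked at tau.
All paths are blocked; beta ⊥ nu | {lam, tau, zeta} holds.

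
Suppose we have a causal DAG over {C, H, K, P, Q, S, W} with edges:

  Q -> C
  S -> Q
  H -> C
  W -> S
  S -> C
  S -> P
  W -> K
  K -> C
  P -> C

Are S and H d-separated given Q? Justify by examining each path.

Yes

Enumerating the 4 paths from S to H and testing each for blocking by {Q}:
  1. S → Q → C ← H — Q:chain[blocks]; C:collider[blocks] ⇒ blocked
  2. S → P → C ← H — P:chain[open]; C:collider[blocks] ⇒ blocked
  3. S → C ← H — C:collider[blocks] ⇒ blocked
  4. S ← W → K → C ← H — W:fork[open]; K:chain[open]; C:collider[blocks] ⇒ blocked
All paths are blocked; S ⊥ H | {Q} holds.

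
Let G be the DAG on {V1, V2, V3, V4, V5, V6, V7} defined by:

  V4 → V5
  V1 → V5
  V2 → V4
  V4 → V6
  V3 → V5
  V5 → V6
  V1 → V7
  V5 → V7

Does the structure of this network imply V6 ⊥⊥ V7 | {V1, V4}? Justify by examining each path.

There are 4 undirected paths between V6 and V7; checking each against the conditioning set {V1, V4}:
Path 1: V6 ← V4 → V5 → V7
  V4 is a fork here and V4 is conditioned on, so the path is blocked at V4.
Path 2: V6 ← V4 → V5 ← V1 → V7
  V4 is a fork here and V4 is conditioned on, so the path is blocked at V4.
Path 3: V6 ← V5 → V7
  V5 is a fork and V5 is not conditioned on — no node blocks this path, so it is active.
Path 4: V6 ← V5 ← V1 → V7
  V1 is a fork here and V1 is conditioned on, so the path is blocked at V1.
At least one path is unblocked, so d-separation fails.

No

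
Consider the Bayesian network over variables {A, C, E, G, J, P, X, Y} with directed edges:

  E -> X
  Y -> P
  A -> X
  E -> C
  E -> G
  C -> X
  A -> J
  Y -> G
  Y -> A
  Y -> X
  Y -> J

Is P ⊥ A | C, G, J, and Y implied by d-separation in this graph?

There are 5 undirected paths between P and A; checking each against the conditioning set {C, G, J, Y}:
Path 1: P ← Y → X ← A
  Y is a fork here and Y is conditioned on, so the path is blocked at Y.
Path 2: P ← Y → G ← E → X ← A
  Y is a fork here and Y is conditioned on, so the path is blocked at Y.
Path 3: P ← Y → G ← E → C → X ← A
  Y is a fork here and Y is conditioned on, so the path is blocked at Y.
Path 4: P ← Y → J ← A
  Y is a fork here and Y is conditioned on, so the path is blocked at Y.
Path 5: P ← Y → A
  Y is a fork here and Y is conditioned on, so the path is blocked at Y.
Since every path is blocked, d-separation holds.

Yes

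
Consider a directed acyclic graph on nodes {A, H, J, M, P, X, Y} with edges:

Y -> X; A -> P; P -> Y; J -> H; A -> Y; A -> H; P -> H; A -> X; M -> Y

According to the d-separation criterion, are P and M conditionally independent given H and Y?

No — P and M are not d-separated given {H, Y}.

Enumerating the 5 paths from P to M and testing each for blocking by {H, Y}:
  1. P → H ← A → X ← Y ← M — H:collider[open]; A:fork[open]; X:collider[blocks]; Y:chain[blocks] ⇒ blocked
  2. P → H ← A → Y ← M — H:collider[open]; A:fork[open]; Y:collider[open] ⇒ active
  3. P ← A → X ← Y ← M — A:fork[open]; X:collider[blocks]; Y:chain[blocks] ⇒ blocked
  4. P ← A → Y ← M — A:fork[open]; Y:collider[open] ⇒ active
  5. P → Y ← M — Y:collider[open] ⇒ active
Because an active path exists, P and M are not d-separated.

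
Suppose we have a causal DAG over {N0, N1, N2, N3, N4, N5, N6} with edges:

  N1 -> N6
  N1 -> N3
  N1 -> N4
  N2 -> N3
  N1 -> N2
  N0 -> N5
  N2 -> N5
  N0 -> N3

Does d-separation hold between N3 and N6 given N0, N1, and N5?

Yes

There are 3 undirected paths between N3 and N6; checking each against the conditioning set {N0, N1, N5}:
Path 1: N3 ← N0 → N5 ← N2 ← N1 → N6
  N0 is a fork here and N0 is conditioned on, so the path is blocked at N0.
Path 2: N3 ← N2 ← N1 → N6
  N1 is a fork here and N1 is conditioned on, so the path is blocked at N1.
Path 3: N3 ← N1 → N6
  N1 is a fork here and N1 is conditioned on, so the path is blocked at N1.
Since every path is blocked, d-separation holds.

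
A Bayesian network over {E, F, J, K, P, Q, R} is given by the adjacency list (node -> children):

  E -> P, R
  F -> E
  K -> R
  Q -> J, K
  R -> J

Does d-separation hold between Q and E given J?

No

Enumerating the 2 paths from Q to E and testing each for blocking by {J}:
  1. Q → J ← R ← E — J:collider[open]; R:chain[open] ⇒ active
  2. Q → K → R ← E — K:chain[open]; R:collider[open] ⇒ active
Since the path Q → J ← R ← E is active, Q and E are not d-separated given {J}.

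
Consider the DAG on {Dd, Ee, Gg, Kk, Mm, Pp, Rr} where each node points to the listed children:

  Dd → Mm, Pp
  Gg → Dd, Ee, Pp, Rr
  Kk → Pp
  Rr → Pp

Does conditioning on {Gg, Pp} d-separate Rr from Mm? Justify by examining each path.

No

There are 4 undirected paths between Rr and Mm; checking each against the conditioning set {Gg, Pp}:
Path 1: Rr → Pp ← Gg → Dd → Mm
  Gg is a fork here and Gg is conditioned on, so the path is blocked at Gg.
Path 2: Rr → Pp ← Dd → Mm
  Pp is a collider and Pp is conditioned on, which opens it; Dd is a fork and Dd is not conditioned on — no node blocks this path, so it is active.
Path 3: Rr ← Gg → Pp ← Dd → Mm
  Gg is a fork here and Gg is conditioned on, so the path is blocked at Gg.
Path 4: Rr ← Gg → Dd → Mm
  Gg is a fork here and Gg is conditioned on, so the path is blocked at Gg.
At least one path is unblocked, so d-separation fails.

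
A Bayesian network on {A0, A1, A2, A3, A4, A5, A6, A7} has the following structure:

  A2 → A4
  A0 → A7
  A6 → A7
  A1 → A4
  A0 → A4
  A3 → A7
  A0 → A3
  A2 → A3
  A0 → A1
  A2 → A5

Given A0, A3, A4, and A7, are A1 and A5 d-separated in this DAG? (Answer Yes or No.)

6 paths connect A1 and A5; each must be blocked for d-separation to hold:
  1. A1 ← A0 → A7 ← A3 ← A2 → A5 — A0:fork[blocks]; A7:collider[open]; A3:chain[blocks]; A2:fork[open] ⇒ blocked
  2. A1 ← A0 → A3 ← A2 → A5 — A0:fork[blocks]; A3:collider[open]; A2:fork[open] ⇒ blocked
  3. A1 ← A0 → A4 ← A2 → A5 — A0:fork[blocks]; A4:collider[open]; A2:fork[open] ⇒ blocked
  4. A1 → A4 ← A0 → A7 ← A3 ← A2 → A5 — A4:collider[open]; A0:fork[blocks]; A7:collider[open]; A3:chain[blocks]; A2:fork[open] ⇒ blocked
  5. A1 → A4 ← A0 → A3 ← A2 → A5 — A4:collider[open]; A0:fork[blocks]; A3:collider[open]; A2:fork[open] ⇒ blocked
  6. A1 → A4 ← A2 → A5 — A4:collider[open]; A2:fork[open] ⇒ active
Because an active path exists, A1 and A5 are not d-separated.

No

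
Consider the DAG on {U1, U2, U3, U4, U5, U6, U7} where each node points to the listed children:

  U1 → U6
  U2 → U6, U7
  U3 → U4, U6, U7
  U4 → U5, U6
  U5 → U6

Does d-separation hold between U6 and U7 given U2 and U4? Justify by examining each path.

No

There are 4 undirected paths between U6 and U7; checking each against the conditioning set {U2, U4}:
Path 1: U6 ← U3 → U7
  U3 is a fork and U3 is not conditioned on — no node blocks this path, so it is active.
Path 2: U6 ← U4 ← U3 → U7
  U4 is a chain here and U4 is conditioned on, so the path is blocked at U4.
Path 3: U6 ← U5 ← U4 ← U3 → U7
  U4 is a chain here and U4 is conditioned on, so the path is blocked at U4.
Path 4: U6 ← U2 → U7
  U2 is a fork here and U2 is conditioned on, so the path is blocked at U2.
Since the path U6 ← U3 → U7 is active, U6 and U7 are not d-separated given {U2, U4}.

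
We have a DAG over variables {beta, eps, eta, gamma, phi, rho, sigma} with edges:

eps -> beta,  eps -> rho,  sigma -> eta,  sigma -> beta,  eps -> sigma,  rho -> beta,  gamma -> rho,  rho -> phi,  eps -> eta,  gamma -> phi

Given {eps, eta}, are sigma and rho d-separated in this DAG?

Enumerating the 6 paths from sigma to rho and testing each for blocking by {eps, eta}:
  1. sigma ← eps → rho — eps:fork[blocks] ⇒ blocked
  2. sigma ← eps → beta ← rho — eps:fork[blocks]; beta:collider[blocks] ⇒ blocked
  3. sigma → eta ← eps → rho — eta:collider[open]; eps:fork[blocks] ⇒ blocked
  4. sigma → eta ← eps → beta ← rho — eta:collider[open]; eps:fork[blocks]; beta:collider[blocks] ⇒ blocked
  5. sigma → beta ← rho — beta:collider[blocks] ⇒ blocked
  6. sigma → beta ← eps → rho — beta:collider[blocks]; eps:fork[blocks] ⇒ blocked
Since every path is blocked, d-separation holds.

Yes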